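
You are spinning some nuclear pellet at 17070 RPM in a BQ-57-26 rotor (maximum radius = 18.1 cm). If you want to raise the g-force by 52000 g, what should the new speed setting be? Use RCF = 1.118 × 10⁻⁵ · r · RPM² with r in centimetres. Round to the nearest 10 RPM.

23420 RPM

Current RCF = 1.118 × 10⁻⁵ × 18.1 × (17070)² = 1.118 × 10⁻⁵ × 18.1 × 291,384,900 ≈ 58,964.1 × g
Target RCF = 58,964.1 + 52,000 = 110,964.1 × g
N² = 110,964.1 / (20.2358 × 10⁻⁵) = 548,355,390
N ≈ √548,355,390 ≈ 23,417.0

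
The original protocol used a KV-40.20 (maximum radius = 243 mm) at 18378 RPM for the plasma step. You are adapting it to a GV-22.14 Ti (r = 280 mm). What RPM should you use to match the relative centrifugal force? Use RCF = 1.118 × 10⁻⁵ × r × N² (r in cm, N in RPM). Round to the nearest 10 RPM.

Original rotor: r = 243 mm = 24.3 cm
RCF_original = 1.118 × 10⁻⁵ × 24.3 × (18378)² = 1.118 × 10⁻⁵ × 24.3 × 337,750,884 ≈ 91,758.1 × g
Your rotor: r = 280 mm = 28.0 cm
91,758.1 = 1.118 × 10⁻⁵ × 28 × N²
N² = 91,758.1 / (31.304 × 10⁻⁵) = 293,119,410
N ≈ √293,119,410 ≈ 17,120.7

17120 RPM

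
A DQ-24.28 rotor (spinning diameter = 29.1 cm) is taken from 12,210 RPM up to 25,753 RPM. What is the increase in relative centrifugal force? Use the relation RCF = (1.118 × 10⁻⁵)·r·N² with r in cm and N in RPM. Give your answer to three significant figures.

r = 29.1 / 2 = 14.55 cm
RCF₁ = 1.118 × 10⁻⁵ × 14.55 × (12210)² = 1.118 × 10⁻⁵ × 14.55 × 149,084,100 ≈ 24,251.4 × g
RCF₂ = 1.118 × 10⁻⁵ × 14.55 × (25753)² = 1.118 × 10⁻⁵ × 14.55 × 663,217,009 ≈ 107,884.8 × g
Increase = 107,884.8 − 24,251.4 = 83,633.4

≈ 83600 ×g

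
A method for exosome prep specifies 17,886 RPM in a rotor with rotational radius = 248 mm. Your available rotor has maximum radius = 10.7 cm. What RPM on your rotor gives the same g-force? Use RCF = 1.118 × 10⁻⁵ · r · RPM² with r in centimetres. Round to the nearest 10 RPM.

Original rotor: r = 248 mm = 24.8 cm
RCF_original = 1.118 × 10⁻⁵ × 24.8 × (17886)² = 1.118 × 10⁻⁵ × 24.8 × 319,908,996 ≈ 88,699.2 × g
88,699.2 = 1.118 × 10⁻⁵ × 10.7 × N²
N² = 88,699.2 / (11.9626 × 10⁻⁵) = 741,470,918
N ≈ √741,470,918 ≈ 27,230.0

27230 RPM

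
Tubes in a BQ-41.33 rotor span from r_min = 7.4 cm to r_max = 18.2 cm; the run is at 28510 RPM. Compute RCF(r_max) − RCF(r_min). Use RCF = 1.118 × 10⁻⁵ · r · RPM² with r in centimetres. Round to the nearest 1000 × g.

ΔRCF = 1.118 × 10⁻⁵ × (r_max − r_min) × N² = 1.118 × 10⁻⁵ × 10.8 × 812,820,100 ≈ 98,143.2

ΔRCF ≈ 98000 ×g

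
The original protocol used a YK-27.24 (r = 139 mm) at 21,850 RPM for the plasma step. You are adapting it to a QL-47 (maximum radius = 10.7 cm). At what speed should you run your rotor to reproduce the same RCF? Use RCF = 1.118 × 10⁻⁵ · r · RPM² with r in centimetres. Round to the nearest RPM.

Original rotor: r = 139 mm = 13.9 cm
RCF_original = 1.118 × 10⁻⁵ × 13.9 × (21850)² = 1.118 × 10⁻⁵ × 13.9 × 477,422,500 ≈ 74,192.4 × g
74,192.4 = 1.118 × 10⁻⁵ × 10.7 × N²
N² = 74,192.4 / (11.9626 × 10⁻⁵) = 620,202,966
N ≈ √620,202,966 ≈ 24,903.9

24904 RPM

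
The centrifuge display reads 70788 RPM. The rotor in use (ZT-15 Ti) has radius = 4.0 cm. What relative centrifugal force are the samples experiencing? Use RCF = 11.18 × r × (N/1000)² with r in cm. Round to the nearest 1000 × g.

224000 g

RCF = 11.18 × 4 × (70.788)² = 11.18 × 4 × 5,010.940944 ≈ 224,089.3 × g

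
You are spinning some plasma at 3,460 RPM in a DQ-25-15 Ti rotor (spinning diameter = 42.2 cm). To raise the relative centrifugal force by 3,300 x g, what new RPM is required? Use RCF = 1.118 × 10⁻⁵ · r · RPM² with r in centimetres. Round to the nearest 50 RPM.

5100 RPM

r = 42.2 / 2 = 21.1 cm
Current RCF = 1.118 × 10⁻⁵ × 21.1 × (3460)² = 1.118 × 10⁻⁵ × 21.1 × 11,971,600 ≈ 2,824.1 × g
Target RCF = 2,824.1 + 3,300 = 6,124.1 × g
N² = 6,124.1 / (23.5898 × 10⁻⁵) = 25,960,797
N ≈ √25,960,797 ≈ 5,095.2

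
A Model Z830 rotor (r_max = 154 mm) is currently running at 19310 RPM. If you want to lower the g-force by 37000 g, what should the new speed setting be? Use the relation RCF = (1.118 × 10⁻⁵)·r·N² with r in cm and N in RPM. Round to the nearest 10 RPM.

r = 154 mm = 15.4 cm
Current RCF = 1.118 × 10⁻⁵ × 15.4 × (19310)² = 1.118 × 10⁻⁵ × 15.4 × 372,876,100 ≈ 64,198.8 × g
Target RCF = 64,198.8 − 37,000 = 27,198.8 × g
N² = 27,198.8 / (17.2172 × 10⁻⁵) = 157,974,584
N ≈ √157,974,584 ≈ 12,568.8

12570 RPM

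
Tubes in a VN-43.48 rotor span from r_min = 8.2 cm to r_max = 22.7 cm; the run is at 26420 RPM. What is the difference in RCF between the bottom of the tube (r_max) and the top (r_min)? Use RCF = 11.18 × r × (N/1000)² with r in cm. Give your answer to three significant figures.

≈ 113000 x g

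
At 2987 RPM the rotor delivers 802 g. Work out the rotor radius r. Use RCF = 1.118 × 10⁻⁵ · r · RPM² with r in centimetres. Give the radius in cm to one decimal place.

≈ 8.0 cm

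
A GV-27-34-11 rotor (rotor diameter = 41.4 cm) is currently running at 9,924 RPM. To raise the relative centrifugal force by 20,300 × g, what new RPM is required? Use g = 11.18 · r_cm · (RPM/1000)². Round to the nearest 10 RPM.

N₂ ≈ 13650 RPM

r = 41.4 / 2 = 20.7 cm
Current RCF = 11.18 × 20.7 × (9.924)² = 11.18 × 20.7 × 98.485776 ≈ 22,792.2 × g
Target RCF = 22,792.2 + 20,300 = 43,092.2 × g
(N/1000)² = 43,092.2 / 231.426 = 186.2029
N = 1000 × √186.2029 ≈ 13,645.6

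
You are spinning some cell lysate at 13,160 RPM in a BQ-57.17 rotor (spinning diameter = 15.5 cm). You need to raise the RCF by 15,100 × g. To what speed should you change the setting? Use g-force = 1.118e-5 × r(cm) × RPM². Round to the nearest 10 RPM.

18640 RPM

r = 15.5 / 2 = 7.75 cm
Current RCF = 1.118 × 10⁻⁵ × 7.75 × (13160)² = 1.118 × 10⁻⁵ × 7.75 × 173,185,600 ≈ 15,005.7 × g
Target RCF = 15,005.7 + 15,100 = 30,105.7 × g
N² = 30,105.7 / (8.6645 × 10⁻⁵) = 347,460,327
N ≈ √347,460,327 ≈ 18,640.3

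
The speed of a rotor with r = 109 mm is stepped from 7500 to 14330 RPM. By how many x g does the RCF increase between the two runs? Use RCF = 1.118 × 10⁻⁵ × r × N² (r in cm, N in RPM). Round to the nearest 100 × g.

r = 109 mm = 10.9 cm
RCF₁ = 1.118 × 10⁻⁵ × 10.9 × (7500)² = 1.118 × 10⁻⁵ × 10.9 × 56,250,000 ≈ 6,854.7 × g
RCF₂ = 1.118 × 10⁻⁵ × 10.9 × (14330)² = 1.118 × 10⁻⁵ × 10.9 × 205,348,900 ≈ 25,024.2 × g
Increase = 25,024.2 − 6,854.7 = 18,169.5

18200 x g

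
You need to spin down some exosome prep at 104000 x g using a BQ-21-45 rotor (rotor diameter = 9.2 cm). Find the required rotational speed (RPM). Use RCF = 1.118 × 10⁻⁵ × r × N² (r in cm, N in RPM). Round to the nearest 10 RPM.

44970 RPM

r = 9.2 / 2 = 4.6 cm
104,000 = 1.118 × 10⁻⁵ × 4.6 × N²
N² = 104,000 / (5.1428 × 10⁻⁵) = 2,022,244,692
N ≈ √2,022,244,692 ≈ 44,969.4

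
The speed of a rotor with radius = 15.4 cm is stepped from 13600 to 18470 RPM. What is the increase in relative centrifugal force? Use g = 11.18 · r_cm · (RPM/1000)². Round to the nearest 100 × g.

26900 x g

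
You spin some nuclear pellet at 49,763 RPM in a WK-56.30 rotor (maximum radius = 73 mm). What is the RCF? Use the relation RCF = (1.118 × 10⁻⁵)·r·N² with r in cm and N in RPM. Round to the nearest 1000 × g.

r = 73 mm = 7.3 cm
RCF = 1.118 × 10⁻⁵ × r × N²
RCF = 1.118 × 10⁻⁵ × 7.3 × (49763)² = 1.118 × 10⁻⁵ × 7.3 × 2,476,356,169 ≈ 202,105.3 × g

202000 x g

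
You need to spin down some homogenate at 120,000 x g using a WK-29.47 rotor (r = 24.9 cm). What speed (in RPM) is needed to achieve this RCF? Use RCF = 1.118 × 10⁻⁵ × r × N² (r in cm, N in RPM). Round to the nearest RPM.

20762 RPM

RCF = 1.118 × 10⁻⁵ × r × N²
120,000 = 1.118 × 10⁻⁵ × 24.9 × N²
N² = 120,000 / (27.8382 × 10⁻⁵) = 431,062,353
N ≈ √431,062,353 ≈ 20,762.0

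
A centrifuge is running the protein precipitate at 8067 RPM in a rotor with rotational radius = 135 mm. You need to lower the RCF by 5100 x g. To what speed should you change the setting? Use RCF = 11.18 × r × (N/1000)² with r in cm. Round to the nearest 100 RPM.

N₂ ≈ 5600 RPM

r = 135 mm = 13.5 cm
Current RCF = 11.18 × 13.5 × (8.067)² = 11.18 × 13.5 × 65.076489 ≈ 9,822 × g
Target RCF = 9,822 − 5,100 = 4,722 × g
(N/1000)² = 4,722 / 150.93 = 31.28603
N = 1000 × √31.28603 ≈ 5,593.4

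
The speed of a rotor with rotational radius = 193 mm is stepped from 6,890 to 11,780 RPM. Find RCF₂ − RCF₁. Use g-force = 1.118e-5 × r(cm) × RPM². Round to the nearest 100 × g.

r = 193 mm = 19.3 cm
RCF₁ = 1.118 × 10⁻⁵ × 19.3 × (6890)² = 1.118 × 10⁻⁵ × 19.3 × 47,472,100 ≈ 10,243.2 × g
RCF₂ = 1.118 × 10⁻⁵ × 19.3 × (11780)² = 1.118 × 10⁻⁵ × 19.3 × 138,768,400 ≈ 29,942.6 × g
Increase = 29,942.6 − 10,243.2 = 19,699.4

≈ 19700 g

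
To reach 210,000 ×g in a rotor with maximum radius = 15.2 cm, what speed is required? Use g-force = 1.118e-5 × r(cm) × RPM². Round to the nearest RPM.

N ≈ 35153 RPM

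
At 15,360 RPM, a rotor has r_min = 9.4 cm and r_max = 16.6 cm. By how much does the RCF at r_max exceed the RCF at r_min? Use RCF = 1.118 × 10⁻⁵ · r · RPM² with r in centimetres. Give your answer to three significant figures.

ΔRCF ≈ 19000 × g

RCF_max = 1.118 × 10⁻⁵ × 16.6 × (15360)² = 1.118 × 10⁻⁵ × 16.6 × 235,929,600 ≈ 43,785.7 × g
RCF_min = 1.118 × 10⁻⁵ × 9.4 × (15360)² = 1.118 × 10⁻⁵ × 9.4 × 235,929,600 ≈ 24,794.3 × g
ΔRCF = 43,785.7 − 24,794.3 = 18,991.4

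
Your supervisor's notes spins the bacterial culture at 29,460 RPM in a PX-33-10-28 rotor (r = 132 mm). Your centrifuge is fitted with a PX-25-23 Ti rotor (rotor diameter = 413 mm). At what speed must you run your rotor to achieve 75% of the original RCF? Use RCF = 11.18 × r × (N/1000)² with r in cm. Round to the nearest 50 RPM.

20400 RPM

Original rotor: r = 132 mm = 13.2 cm
RCF = 11.18 × r × (N/1000)²
RCF_original = 11.18 × 13.2 × (29.46)² = 11.18 × 13.2 × 867.8916 ≈ 128,080 × g
Target RCF = 0.75 × 128,080 ≈ 96,060 × g
Your rotor: r = 413 mm / 2 = 206.5 mm = 20.65 cm
96,060 = 11.18 × 20.65 × (N/1000)²
(N/1000)² = 96,060 / 230.867 = 416.0837
N = 1000 × √416.0837 ≈ 20,398.1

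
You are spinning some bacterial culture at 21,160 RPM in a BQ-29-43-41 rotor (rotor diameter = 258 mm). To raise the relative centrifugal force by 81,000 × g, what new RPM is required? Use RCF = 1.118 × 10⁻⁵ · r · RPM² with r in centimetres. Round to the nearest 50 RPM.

r = 258 mm / 2 = 129 mm = 12.9 cm
Current RCF = 1.118 × 10⁻⁵ × 12.9 × (21160)² = 1.118 × 10⁻⁵ × 12.9 × 447,745,600 ≈ 64,574.8 × g
Target RCF = 64,574.8 + 81,000 = 145,574.8 × g
N² = 145,574.8 / (14.4222 × 10⁻⁵) = 1,009,379,984
N ≈ √1,009,379,984 ≈ 31,770.7

≈ 31750 RPM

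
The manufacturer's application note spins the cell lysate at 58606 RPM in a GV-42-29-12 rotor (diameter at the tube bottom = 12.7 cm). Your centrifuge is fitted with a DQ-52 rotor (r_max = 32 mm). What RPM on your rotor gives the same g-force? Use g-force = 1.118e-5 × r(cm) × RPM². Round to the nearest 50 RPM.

≈ 82550 RPM

Original rotor: r = 12.7 / 2 = 6.35 cm
RCF = 1.118 × 10⁻⁵ × r × N²
RCF_original = 1.118 × 10⁻⁵ × 6.35 × (58606)² = 1.118 × 10⁻⁵ × 6.35 × 3,434,663,236 ≈ 243,837 × g
Your rotor: r = 32 mm = 3.2 cm
243,837 = 1.118 × 10⁻⁵ × 3.2 × N²
N² = 243,837 / (3.5776 × 10⁻⁵) = 6,815,658,542
N ≈ √6,815,658,542 ≈ 82,557.0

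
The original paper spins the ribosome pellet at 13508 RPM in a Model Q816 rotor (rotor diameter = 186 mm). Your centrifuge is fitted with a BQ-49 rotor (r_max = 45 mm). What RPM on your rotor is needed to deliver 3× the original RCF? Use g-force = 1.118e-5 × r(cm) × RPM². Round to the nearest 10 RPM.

33630 RPM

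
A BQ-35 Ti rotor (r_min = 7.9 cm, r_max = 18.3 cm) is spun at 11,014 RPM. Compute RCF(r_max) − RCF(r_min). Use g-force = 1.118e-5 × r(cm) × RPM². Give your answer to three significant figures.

RCF_max = 1.118 × 10⁻⁵ × 18.3 × (11014)² = 1.118 × 10⁻⁵ × 18.3 × 121,308,196 ≈ 24,818.9 × g
RCF_min = 1.118 × 10⁻⁵ × 7.9 × (11014)² = 1.118 × 10⁻⁵ × 7.9 × 121,308,196 ≈ 10,714.2 × g
ΔRCF = 24,818.9 − 10,714.2 = 14,104.7

≈ 14100 ×g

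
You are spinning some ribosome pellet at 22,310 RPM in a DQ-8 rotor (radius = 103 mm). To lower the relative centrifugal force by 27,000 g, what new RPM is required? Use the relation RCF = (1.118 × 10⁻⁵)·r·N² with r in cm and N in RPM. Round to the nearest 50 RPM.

r = 103 mm = 10.3 cm
Current RCF = 1.118 × 10⁻⁵ × 10.3 × (22310)² = 1.118 × 10⁻⁵ × 10.3 × 497,736,100 ≈ 57,316.3 × g
Target RCF = 57,316.3 − 27,000 = 30,316.3 × g
N² = 30,316.3 / (11.5154 × 10⁻⁵) = 263,267,451
N ≈ √263,267,451 ≈ 16,225.5

16250 RPM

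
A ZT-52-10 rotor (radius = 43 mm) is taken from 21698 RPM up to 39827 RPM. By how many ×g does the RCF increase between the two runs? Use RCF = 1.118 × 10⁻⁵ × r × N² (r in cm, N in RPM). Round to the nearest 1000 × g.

54000 ×g

r = 43 mm = 4.3 cm
RCF₁ = 1.118 × 10⁻⁵ × 4.3 × (21698)² = 1.118 × 10⁻⁵ × 4.3 × 470,803,204 ≈ 22,633.4 × g
RCF₂ = 1.118 × 10⁻⁵ × 4.3 × (39827)² = 1.118 × 10⁻⁵ × 4.3 × 1,586,189,929 ≈ 76,254.5 × g
Increase = 76,254.5 − 22,633.4 = 53,621.1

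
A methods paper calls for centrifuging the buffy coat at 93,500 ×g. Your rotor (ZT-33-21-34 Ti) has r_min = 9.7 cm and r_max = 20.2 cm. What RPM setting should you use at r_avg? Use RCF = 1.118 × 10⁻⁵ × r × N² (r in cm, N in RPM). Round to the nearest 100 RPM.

23700 RPM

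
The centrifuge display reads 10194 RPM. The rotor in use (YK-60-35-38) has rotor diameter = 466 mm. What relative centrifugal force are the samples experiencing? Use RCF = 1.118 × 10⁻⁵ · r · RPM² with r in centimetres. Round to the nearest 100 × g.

r = 466 mm / 2 = 233 mm = 23.3 cm
RCF = 1.118 × 10⁻⁵ × r × N²
RCF = 1.118 × 10⁻⁵ × 23.3 × (10194)² = 1.118 × 10⁻⁵ × 23.3 × 103,917,636 ≈ 27,069.9 × g

27100 ×g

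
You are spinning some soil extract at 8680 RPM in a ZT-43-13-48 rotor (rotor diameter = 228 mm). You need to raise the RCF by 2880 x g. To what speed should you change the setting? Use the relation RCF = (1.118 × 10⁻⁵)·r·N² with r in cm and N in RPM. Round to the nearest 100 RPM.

r = 228 mm / 2 = 114 mm = 11.4 cm
Current RCF = 1.118 × 10⁻⁵ × 11.4 × (8680)² = 1.118 × 10⁻⁵ × 11.4 × 75,342,400 ≈ 9,602.5 × g
Target RCF = 9,602.5 + 2,880 = 12,482.5 × g
N² = 12,482.5 / (12.7452 × 10⁻⁵) = 97,938,832
N ≈ √97,938,832 ≈ 9,896.4

≈ 9900 RPM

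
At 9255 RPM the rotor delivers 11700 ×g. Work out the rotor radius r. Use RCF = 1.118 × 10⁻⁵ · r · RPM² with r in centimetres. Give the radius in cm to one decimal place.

r ≈ 12.2 cm

RCF = 1.118 × 10⁻⁵ × r × N²
11700 = 1.118 × 10⁻⁵ × r × (9255)²
r = 11700 / (1.118 × 10⁻⁵ × 85,655,025) = 11700 / 957.6232 ≈ 12.218 cm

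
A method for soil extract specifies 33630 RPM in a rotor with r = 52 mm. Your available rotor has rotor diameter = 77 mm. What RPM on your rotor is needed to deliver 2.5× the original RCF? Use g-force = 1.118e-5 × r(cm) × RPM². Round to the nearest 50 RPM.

Original rotor: r = 52 mm = 5.2 cm
RCF = 1.118 × 10⁻⁵ × r × N²
RCF_original = 1.118 × 10⁻⁵ × 5.2 × (33630)² = 1.118 × 10⁻⁵ × 5.2 × 1,130,976,900 ≈ 65,750.5 × g
Target RCF = 2.5 × 65,750.5 ≈ 164,376.2 × g
Your rotor: r = 77 mm / 2 = 38.5 mm = 3.85 cm
164,376.2 = 1.118 × 10⁻⁵ × 3.85 × N²
N² = 164,376.2 / (4.3043 × 10⁻⁵) = 3,818,883,442
N ≈ √3,818,883,442 ≈ 61,797.1

≈ 61800 RPM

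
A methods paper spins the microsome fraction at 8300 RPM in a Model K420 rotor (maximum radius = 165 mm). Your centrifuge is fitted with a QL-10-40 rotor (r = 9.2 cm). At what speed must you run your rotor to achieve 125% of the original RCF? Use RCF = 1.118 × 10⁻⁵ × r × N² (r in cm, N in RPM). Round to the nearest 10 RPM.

12430 RPM

Original rotor: r = 165 mm = 16.5 cm
RCF = 1.118 × 10⁻⁵ × r × N²
RCF_original = 1.118 × 10⁻⁵ × 16.5 × (8300)² = 1.118 × 10⁻⁵ × 16.5 × 68,890,000 ≈ 12,708.1 × g
Target RCF = 1.25 × 12,708.1 ≈ 15,885.1 × g
15,885.1 = 1.118 × 10⁻⁵ × 9.2 × N²
N² = 15,885.1 / (10.2856 × 10⁻⁵) = 154,440,188
N ≈ √154,440,188 ≈ 12,427.4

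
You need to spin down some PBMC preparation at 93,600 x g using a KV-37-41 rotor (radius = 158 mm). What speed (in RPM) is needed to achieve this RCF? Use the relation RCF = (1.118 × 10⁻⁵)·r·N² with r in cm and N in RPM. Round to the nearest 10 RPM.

r = 158 mm = 15.8 cm
93,600 = 1.118 × 10⁻⁵ × 15.8 × N²
N² = 93,600 / (17.6644 × 10⁻⁵) = 529,879,305
N ≈ √529,879,305 ≈ 23,019.1

≈ 23020 RPM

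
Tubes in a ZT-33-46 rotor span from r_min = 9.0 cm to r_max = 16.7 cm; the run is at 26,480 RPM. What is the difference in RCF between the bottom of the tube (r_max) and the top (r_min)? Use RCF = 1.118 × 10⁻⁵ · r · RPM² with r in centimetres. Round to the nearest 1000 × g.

60000 g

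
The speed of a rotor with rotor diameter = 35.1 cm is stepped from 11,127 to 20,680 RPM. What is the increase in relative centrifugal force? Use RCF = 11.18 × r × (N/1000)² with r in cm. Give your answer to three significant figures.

≈ 59600 g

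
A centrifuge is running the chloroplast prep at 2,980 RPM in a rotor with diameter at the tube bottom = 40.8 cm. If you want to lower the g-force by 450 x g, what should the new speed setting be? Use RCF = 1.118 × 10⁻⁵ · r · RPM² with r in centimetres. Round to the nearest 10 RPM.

N₂ ≈ 2630 RPM

r = 40.8 / 2 = 20.4 cm
Current RCF = 1.118 × 10⁻⁵ × 20.4 × (2980)² = 1.118 × 10⁻⁵ × 20.4 × 8,880,400 ≈ 2,025.4 × g
Target RCF = 2,025.4 − 450 = 1,575.4 × g
N² = 1,575.4 / (22.8072 × 10⁻⁵) = 6,907,468
N ≈ √6,907,468 ≈ 2,628.2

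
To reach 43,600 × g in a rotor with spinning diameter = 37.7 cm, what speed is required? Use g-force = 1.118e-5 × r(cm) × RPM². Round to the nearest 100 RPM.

N ≈ 14400 RPM

r = 37.7 / 2 = 18.85 cm
43,600 = 1.118 × 10⁻⁵ × 18.85 × N²
N² = 43,600 / (21.0743 × 10⁻⁵) = 206,887,061
N ≈ √206,887,061 ≈ 14,383.6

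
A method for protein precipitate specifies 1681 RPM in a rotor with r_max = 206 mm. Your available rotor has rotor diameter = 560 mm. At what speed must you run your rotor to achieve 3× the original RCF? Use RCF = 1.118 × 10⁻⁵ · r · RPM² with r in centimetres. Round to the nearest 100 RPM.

Original rotor: r = 206 mm = 20.6 cm
RCF = 1.118 × 10⁻⁵ × r × N²
RCF_original = 1.118 × 10⁻⁵ × 20.6 × (1681)² = 1.118 × 10⁻⁵ × 20.6 × 2,825,761 ≈ 650.8 × g
Target RCF = 3 × 650.8 ≈ 1,952.4 × g
Your rotor: r = 560 mm / 2 = 280 mm = 28 cm
1,952.4 = 1.118 × 10⁻⁵ × 28 × N²
N² = 1,952.4 / (31.304 × 10⁻⁵) = 6,236,903
N ≈ √6,236,903 ≈ 2,497.4

2500 RPM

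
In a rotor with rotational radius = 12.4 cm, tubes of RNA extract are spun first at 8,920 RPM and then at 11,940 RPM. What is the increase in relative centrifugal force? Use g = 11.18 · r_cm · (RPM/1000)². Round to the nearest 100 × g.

≈ 8700 ×g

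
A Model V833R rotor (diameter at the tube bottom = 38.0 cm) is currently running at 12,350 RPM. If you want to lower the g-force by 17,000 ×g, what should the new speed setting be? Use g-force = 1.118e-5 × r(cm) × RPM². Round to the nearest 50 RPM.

r = 38.0 / 2 = 19 cm
Current RCF = 1.118 × 10⁻⁵ × 19 × (12350)² = 1.118 × 10⁻⁵ × 19 × 152,522,500 ≈ 32,398.8 × g
Target RCF = 32,398.8 − 17,000 = 15,398.8 × g
N² = 15,398.8 / (21.242 × 10⁻⁵) = 72,492,232
N ≈ √72,492,232 ≈ 8,514.2

N₂ ≈ 8500 RPM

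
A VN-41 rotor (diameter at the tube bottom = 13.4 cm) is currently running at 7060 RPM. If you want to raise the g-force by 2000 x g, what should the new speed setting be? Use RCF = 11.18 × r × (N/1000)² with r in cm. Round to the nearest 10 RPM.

≈ 8750 RPM

r = 13.4 / 2 = 6.7 cm
Current RCF = 11.18 × 6.7 × (7.06)² = 11.18 × 6.7 × 49.8436 ≈ 3,733.6 × g
Target RCF = 3,733.6 + 2,000 = 5,733.6 × g
(N/1000)² = 5,733.6 / 74.906 = 76.54394
N = 1000 × √76.54394 ≈ 8,748.9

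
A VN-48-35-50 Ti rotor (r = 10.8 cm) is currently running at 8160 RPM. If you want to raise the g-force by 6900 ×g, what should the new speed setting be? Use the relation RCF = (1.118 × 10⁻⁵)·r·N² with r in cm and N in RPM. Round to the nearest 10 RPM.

N₂ ≈ 11120 RPM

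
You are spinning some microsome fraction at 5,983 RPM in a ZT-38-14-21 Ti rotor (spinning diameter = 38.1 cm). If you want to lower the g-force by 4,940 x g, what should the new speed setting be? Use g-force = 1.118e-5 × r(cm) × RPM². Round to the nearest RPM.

r = 38.1 / 2 = 19.05 cm
Current RCF = 1.118 × 10⁻⁵ × 19.05 × (5983)² = 1.118 × 10⁻⁵ × 19.05 × 35,796,289 ≈ 7,623.9 × g
Target RCF = 7,623.9 − 4,940 = 2,683.9 × g
N² = 2,683.9 / (21.2979 × 10⁻⁵) = 12,601,712
N ≈ √12,601,712 ≈ 3,549.9

3550 RPM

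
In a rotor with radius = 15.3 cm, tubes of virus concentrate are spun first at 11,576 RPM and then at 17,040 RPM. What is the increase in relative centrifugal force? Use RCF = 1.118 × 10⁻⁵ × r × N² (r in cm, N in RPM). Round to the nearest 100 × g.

26700 ×g

RCF₁ = 1.118 × 10⁻⁵ × 15.3 × (11576)² = 1.118 × 10⁻⁵ × 15.3 × 134,003,776 ≈ 22,921.9 × g
RCF₂ = 1.118 × 10⁻⁵ × 15.3 × (17040)² = 1.118 × 10⁻⁵ × 15.3 × 290,361,600 ≈ 49,667.5 × g
Increase = 49,667.5 − 22,921.9 = 26,745.6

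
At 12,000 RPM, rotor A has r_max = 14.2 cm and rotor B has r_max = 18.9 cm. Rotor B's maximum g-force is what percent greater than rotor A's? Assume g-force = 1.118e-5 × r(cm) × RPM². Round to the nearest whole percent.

At equal RPM, RCF scales linearly with r: ratio = 18.9 / 14.2 = 1.3310.
So rotor B delivers 33.1% more g-force.

33%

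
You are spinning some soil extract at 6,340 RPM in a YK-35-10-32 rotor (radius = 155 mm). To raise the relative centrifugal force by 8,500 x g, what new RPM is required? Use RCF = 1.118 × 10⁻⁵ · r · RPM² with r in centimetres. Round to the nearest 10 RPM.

r = 155 mm = 15.5 cm
Current RCF = 1.118 × 10⁻⁵ × 15.5 × (6340)² = 1.118 × 10⁻⁵ × 15.5 × 40,195,600 ≈ 6,965.5 × g
Target RCF = 6,965.5 + 8,500 = 15,465.5 × g
N² = 15,465.5 / (17.329 × 10⁻⁵) = 89,246,350
N ≈ √89,246,350 ≈ 9,447.0

N₂ ≈ 9450 RPM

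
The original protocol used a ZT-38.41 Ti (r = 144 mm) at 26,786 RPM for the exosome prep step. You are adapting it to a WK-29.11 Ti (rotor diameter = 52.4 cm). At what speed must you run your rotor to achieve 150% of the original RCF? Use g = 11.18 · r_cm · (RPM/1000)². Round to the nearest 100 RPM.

Original rotor: r = 144 mm = 14.4 cm
RCF_original = 11.18 × 14.4 × (26.786)² = 11.18 × 14.4 × 717.489796 ≈ 115,510.1 × g
Target RCF = 1.5 × 115,510.1 ≈ 173,265.2 × g
Your rotor: r = 52.4 / 2 = 26.2 cm
173,265.2 = 11.18 × 26.2 × (N/1000)²
(N/1000)² = 173,265.2 / 292.916 = 591.5184
N = 1000 × √591.5184 ≈ 24,321.2

≈ 24300 RPM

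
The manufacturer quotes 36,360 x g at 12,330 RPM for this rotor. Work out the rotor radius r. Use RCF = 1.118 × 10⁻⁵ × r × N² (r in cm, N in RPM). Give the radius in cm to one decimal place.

≈ 21.4 cm

36360 = 1.118 × 10⁻⁵ × r × (12330)²
r = 36360 / (1.118 × 10⁻⁵ × 152,028,900) = 36360 / 1699.683 ≈ 21.392 cm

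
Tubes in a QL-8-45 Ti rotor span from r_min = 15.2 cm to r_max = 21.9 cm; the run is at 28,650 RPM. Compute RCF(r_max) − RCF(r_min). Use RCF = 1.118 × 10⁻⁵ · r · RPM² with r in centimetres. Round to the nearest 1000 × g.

ΔRCF = 1.118 × 10⁻⁵ × (r_max − r_min) × N² = 1.118 × 10⁻⁵ × 6.7 × 820,822,500 ≈ 61,484.5

61000 × g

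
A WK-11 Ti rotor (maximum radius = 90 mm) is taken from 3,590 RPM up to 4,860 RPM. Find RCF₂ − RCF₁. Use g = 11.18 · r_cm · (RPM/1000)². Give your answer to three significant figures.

1080 x g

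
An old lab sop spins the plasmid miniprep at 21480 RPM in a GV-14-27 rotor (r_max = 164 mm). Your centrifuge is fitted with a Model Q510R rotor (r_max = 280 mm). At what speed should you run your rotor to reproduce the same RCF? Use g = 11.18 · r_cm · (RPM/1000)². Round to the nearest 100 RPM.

≈ 16400 RPM

Original rotor: r = 164 mm = 16.4 cm
RCF_original = 11.18 × 16.4 × (21.48)² = 11.18 × 16.4 × 461.3904 ≈ 84,596.9 × g
Your rotor: r = 280 mm = 28.0 cm
84,596.9 = 11.18 × 28 × (N/1000)²
(N/1000)² = 84,596.9 / 313.04 = 270.2431
N = 1000 × √270.2431 ≈ 16,439.1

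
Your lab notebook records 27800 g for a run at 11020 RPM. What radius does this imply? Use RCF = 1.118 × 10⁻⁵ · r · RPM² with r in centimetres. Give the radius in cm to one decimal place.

RCF = 1.118 × 10⁻⁵ × r × N²
27800 = 1.118 × 10⁻⁵ × r × (11020)²
r = 27800 / (1.118 × 10⁻⁵ × 121,440,400) = 27800 / 1357.704 ≈ 20.476 cm

≈ 20.5 cm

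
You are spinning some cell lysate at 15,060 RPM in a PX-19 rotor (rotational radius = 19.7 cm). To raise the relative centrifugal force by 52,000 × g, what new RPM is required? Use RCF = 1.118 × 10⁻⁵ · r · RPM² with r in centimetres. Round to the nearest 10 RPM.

Current RCF = 1.118 × 10⁻⁵ × 19.7 × (15060)² = 1.118 × 10⁻⁵ × 19.7 × 226,803,600 ≈ 49,952.6 × g
Target RCF = 49,952.6 + 52,000 = 101,952.6 × g
N² = 101,952.6 / (22.0246 × 10⁻⁵) = 462,903,299
N ≈ √462,903,299 ≈ 21,515.2

N₂ ≈ 21520 RPM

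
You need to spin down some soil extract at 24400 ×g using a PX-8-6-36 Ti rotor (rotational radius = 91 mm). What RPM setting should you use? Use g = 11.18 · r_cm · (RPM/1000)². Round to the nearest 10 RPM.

r = 91 mm = 9.1 cm
24,400 = 11.18 × 9.1 × (N/1000)²
(N/1000)² = 24,400 / 101.738 = 239.8317
N = 1000 × √239.8317 ≈ 15,486.5

N ≈ 15490 RPM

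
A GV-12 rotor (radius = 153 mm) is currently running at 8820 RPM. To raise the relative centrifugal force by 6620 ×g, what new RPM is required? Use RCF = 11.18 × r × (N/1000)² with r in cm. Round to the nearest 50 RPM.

10800 RPM

r = 153 mm = 15.3 cm
Current RCF = 11.18 × 15.3 × (8.82)² = 11.18 × 15.3 × 77.7924 ≈ 13,306.7 × g
Target RCF = 13,306.7 + 6,620 = 19,926.7 × g
(N/1000)² = 19,926.7 / 171.054 = 116.4936
N = 1000 × √116.4936 ≈ 10,793.2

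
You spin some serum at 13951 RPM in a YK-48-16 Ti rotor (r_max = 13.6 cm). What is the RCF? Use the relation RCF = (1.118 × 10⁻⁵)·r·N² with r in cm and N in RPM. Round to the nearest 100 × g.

RCF ≈ 29600 × g

RCF = 1.118 × 10⁻⁵ × 13.6 × (13951)² = 1.118 × 10⁻⁵ × 13.6 × 194,630,401 ≈ 29,593.2 × g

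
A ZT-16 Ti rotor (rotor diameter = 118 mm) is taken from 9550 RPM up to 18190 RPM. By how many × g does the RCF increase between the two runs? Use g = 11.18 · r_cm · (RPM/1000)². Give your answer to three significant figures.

15800 × g

r = 118 mm / 2 = 59 mm = 5.9 cm
RCF₁ = 11.18 × 5.9 × (9.55)² = 11.18 × 5.9 × 91.2025 ≈ 6,015.9 × g
RCF₂ = 11.18 × 5.9 × (18.19)² = 11.18 × 5.9 × 330.8761 ≈ 21,825.2 × g
Increase = 21,825.2 − 6,015.9 = 15,809.3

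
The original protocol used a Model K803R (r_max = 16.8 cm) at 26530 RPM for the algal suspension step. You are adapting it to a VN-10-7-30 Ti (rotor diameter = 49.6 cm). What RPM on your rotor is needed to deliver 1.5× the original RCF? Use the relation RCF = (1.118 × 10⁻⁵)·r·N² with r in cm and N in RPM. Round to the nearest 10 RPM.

26740 RPM

RCF = 1.118 × 10⁻⁵ × r × N²
RCF_original = 1.118 × 10⁻⁵ × 16.8 × (26530)² = 1.118 × 10⁻⁵ × 16.8 × 703,840,900 ≈ 132,198.2 × g
Target RCF = 1.5 × 132,198.2 ≈ 198,297.3 × g
Your rotor: r = 49.6 / 2 = 24.8 cm
198,297.3 = 1.118 × 10⁻⁵ × 24.8 × N²
N² = 198,297.3 / (27.7264 × 10⁻⁵) = 715,193,101
N ≈ √715,193,101 ≈ 26,743.1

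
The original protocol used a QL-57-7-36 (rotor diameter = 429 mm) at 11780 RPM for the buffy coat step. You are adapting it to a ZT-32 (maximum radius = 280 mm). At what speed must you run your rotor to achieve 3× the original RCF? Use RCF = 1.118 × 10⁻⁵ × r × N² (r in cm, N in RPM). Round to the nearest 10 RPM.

17860 RPM

Original rotor: r = 429 mm / 2 = 214.5 mm = 21.45 cm
RCF = 1.118 × 10⁻⁵ × r × N²
RCF_original = 1.118 × 10⁻⁵ × 21.45 × (11780)² = 1.118 × 10⁻⁵ × 21.45 × 138,768,400 ≈ 33,278.2 × g
Target RCF = 3 × 33,278.2 ≈ 99,834.6 × g
Your rotor: r = 280 mm = 28.0 cm
99,834.6 = 1.118 × 10⁻⁵ × 28 × N²
N² = 99,834.6 / (31.304 × 10⁻⁵) = 318,919,627
N ≈ √318,919,627 ≈ 17,858.3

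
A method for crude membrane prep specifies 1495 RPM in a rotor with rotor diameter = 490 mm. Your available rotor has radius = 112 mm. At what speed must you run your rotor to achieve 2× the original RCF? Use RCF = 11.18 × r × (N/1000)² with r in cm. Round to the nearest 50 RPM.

3150 RPM

Original rotor: r = 490 mm / 2 = 245 mm = 24.5 cm
RCF_original = 11.18 × 24.5 × (1.495)² = 11.18 × 24.5 × 2.235025 ≈ 612.2 × g
Target RCF = 2 × 612.2 ≈ 1,224.4 × g
Your rotor: r = 112 mm = 11.2 cm
1,224.4 = 11.18 × 11.2 × (N/1000)²
(N/1000)² = 1,224.4 / 125.216 = 9.778303
N = 1000 × √9.778303 ≈ 3,127.0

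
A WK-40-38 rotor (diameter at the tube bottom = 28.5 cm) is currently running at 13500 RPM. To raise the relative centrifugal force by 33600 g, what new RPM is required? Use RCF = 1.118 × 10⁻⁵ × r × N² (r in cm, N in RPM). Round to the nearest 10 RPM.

≈ 19830 RPM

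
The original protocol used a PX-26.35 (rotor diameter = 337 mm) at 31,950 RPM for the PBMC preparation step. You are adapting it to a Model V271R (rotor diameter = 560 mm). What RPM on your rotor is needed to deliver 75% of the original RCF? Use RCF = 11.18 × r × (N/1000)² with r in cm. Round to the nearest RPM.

Original rotor: r = 337 mm / 2 = 168.5 mm = 16.85 cm
RCF_original = 11.18 × 16.85 × (31.95)² = 11.18 × 16.85 × 1,020.8025 ≈ 192,301.8 × g
Target RCF = 0.75 × 192,301.8 ≈ 144,226.3 × g
Your rotor: r = 560 mm / 2 = 280 mm = 28 cm
144,226.3 = 11.18 × 28 × (N/1000)²
(N/1000)² = 144,226.3 / 313.04 = 460.728
N = 1000 × √460.728 ≈ 21,464.6

≈ 21465 RPM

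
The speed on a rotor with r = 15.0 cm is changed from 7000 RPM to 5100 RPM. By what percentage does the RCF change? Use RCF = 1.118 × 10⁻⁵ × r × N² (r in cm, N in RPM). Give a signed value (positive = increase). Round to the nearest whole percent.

RCF ∝ N², so the ratio is (5100/7000)² = (0.728571)² = 0.5308.
Change = 0.5308 − 1 = -0.4692 → -46.9%.

-47%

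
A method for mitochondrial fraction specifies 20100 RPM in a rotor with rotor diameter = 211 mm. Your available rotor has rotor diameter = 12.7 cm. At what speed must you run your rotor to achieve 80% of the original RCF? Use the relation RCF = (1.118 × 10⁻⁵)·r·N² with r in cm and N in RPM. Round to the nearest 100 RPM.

Original rotor: r = 211 mm / 2 = 105.5 mm = 10.55 cm
RCF_original = 1.118 × 10⁻⁵ × 10.55 × (20100)² = 1.118 × 10⁻⁵ × 10.55 × 404,010,000 ≈ 47,652.6 × g
Target RCF = 0.8 × 47,652.6 ≈ 38,122.1 × g
Your rotor: r = 12.7 / 2 = 6.35 cm
38,122.1 = 1.118 × 10⁻⁵ × 6.35 × N²
N² = 38,122.1 / (7.0993 × 10⁻⁵) = 536,983,928
N ≈ √536,983,928 ≈ 23,172.9

≈ 23200 RPM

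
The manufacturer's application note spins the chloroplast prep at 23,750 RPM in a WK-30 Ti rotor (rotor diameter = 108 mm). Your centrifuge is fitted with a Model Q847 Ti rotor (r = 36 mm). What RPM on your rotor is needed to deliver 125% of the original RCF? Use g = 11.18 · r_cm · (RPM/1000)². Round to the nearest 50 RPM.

≈ 32500 RPM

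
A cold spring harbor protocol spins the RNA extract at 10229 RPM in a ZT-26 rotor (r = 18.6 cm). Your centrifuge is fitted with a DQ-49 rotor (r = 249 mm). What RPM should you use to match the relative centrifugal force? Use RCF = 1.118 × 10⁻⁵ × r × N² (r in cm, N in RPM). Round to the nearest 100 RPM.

≈ 8800 RPM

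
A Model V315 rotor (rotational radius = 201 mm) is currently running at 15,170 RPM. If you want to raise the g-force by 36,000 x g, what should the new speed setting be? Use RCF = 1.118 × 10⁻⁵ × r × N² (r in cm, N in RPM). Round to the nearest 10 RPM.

r = 201 mm = 20.1 cm
Current RCF = 1.118 × 10⁻⁵ × 20.1 × (15170)² = 1.118 × 10⁻⁵ × 20.1 × 230,128,900 ≈ 51,714.1 × g
Target RCF = 51,714.1 + 36,000 = 87,714.1 × g
N² = 87,714.1 / (22.4718 × 10⁻⁵) = 390,329,658
N ≈ √390,329,658 ≈ 19,756.8

N₂ ≈ 19760 RPM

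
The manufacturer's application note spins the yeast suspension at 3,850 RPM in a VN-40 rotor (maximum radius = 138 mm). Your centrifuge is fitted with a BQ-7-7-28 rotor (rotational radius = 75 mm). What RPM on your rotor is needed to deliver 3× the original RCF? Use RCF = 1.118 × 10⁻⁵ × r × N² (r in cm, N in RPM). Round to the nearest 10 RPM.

≈ 9050 RPM

Original rotor: r = 138 mm = 13.8 cm
RCF_original = 1.118 × 10⁻⁵ × 13.8 × (3850)² = 1.118 × 10⁻⁵ × 13.8 × 14,822,500 ≈ 2,286.9 × g
Target RCF = 3 × 2,286.9 ≈ 6,860.7 × g
Your rotor: r = 75 mm = 7.5 cm
6,860.7 = 1.118 × 10⁻⁵ × 7.5 × N²
N² = 6,860.7 / (8.385 × 10⁻⁵) = 81,821,109
N ≈ √81,821,109 ≈ 9,045.5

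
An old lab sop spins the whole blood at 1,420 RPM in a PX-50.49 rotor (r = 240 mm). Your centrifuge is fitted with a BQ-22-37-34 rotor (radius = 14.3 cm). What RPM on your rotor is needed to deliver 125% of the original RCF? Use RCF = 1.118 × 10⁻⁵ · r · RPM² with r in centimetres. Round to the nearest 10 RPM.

Original rotor: r = 240 mm = 24.0 cm
RCF_original = 1.118 × 10⁻⁵ × 24 × (1420)² = 1.118 × 10⁻⁵ × 24 × 2,016,400 ≈ 541 × g
Target RCF = 1.25 × 541 ≈ 676.2 × g
676.2 = 1.118 × 10⁻⁵ × 14.3 × N²
N² = 676.2 / (15.9874 × 10⁻⁵) = 4,229,581
N ≈ √4,229,581 ≈ 2,056.6

2060 RPM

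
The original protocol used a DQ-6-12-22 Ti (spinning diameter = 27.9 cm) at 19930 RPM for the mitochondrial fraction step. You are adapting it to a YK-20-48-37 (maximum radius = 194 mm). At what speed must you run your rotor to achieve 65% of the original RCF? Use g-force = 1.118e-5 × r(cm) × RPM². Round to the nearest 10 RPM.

Original rotor: r = 27.9 / 2 = 13.95 cm
RCF_original = 1.118 × 10⁻⁵ × 13.95 × (19930)² = 1.118 × 10⁻⁵ × 13.95 × 397,204,900 ≈ 61,948.5 × g
Target RCF = 0.65 × 61,948.5 ≈ 40,266.5 × g
Your rotor: r = 194 mm = 19.4 cm
40,266.5 = 1.118 × 10⁻⁵ × 19.4 × N²
N² = 40,266.5 / (21.6892 × 10⁻⁵) = 185,652,306
N ≈ √185,652,306 ≈ 13,625.4

≈ 13630 RPM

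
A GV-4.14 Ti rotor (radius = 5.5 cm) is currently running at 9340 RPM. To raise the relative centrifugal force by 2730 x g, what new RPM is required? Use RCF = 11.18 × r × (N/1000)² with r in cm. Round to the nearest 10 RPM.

Current RCF = 11.18 × 5.5 × (9.34)² = 11.18 × 5.5 × 87.2356 ≈ 5,364.1 × g
Target RCF = 5,364.1 + 2,730 = 8,094.1 × g
(N/1000)² = 8,094.1 / 61.49 = 131.6328
N = 1000 × √131.6328 ≈ 11,473.1

≈ 11470 RPM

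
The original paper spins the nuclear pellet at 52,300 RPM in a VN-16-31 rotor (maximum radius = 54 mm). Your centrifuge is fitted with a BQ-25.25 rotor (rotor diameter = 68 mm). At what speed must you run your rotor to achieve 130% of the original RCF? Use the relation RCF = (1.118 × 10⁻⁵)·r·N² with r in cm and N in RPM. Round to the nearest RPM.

75150 RPM

Original rotor: r = 54 mm = 5.4 cm
RCF_original = 1.118 × 10⁻⁵ × 5.4 × (52300)² = 1.118 × 10⁻⁵ × 5.4 × 2,735,290,000 ≈ 165,134.9 × g
Target RCF = 1.3 × 165,134.9 ≈ 214,675.4 × g
Your rotor: r = 68 mm / 2 = 34 mm = 3.4 cm
214,675.4 = 1.118 × 10⁻⁵ × 3.4 × N²
N² = 214,675.4 / (3.8012 × 10⁻⁵) = 5,647,569,189
N ≈ √5,647,569,189 ≈ 75,150.3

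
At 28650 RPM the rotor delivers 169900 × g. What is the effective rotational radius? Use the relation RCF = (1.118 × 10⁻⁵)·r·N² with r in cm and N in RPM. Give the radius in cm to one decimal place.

169900 = 1.118 × 10⁻⁵ × r × (28650)²
r = 169900 / (1.118 × 10⁻⁵ × 820,822,500) = 169900 / 9176.796 ≈ 18.514 cm

18.5 cm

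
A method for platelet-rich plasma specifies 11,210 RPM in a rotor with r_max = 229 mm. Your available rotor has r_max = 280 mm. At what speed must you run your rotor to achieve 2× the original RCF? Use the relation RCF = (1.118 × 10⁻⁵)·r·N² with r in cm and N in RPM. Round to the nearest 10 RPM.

≈ 14340 RPM

Original rotor: r = 229 mm = 22.9 cm
RCF = 1.118 × 10⁻⁵ × r × N²
RCF_original = 1.118 × 10⁻⁵ × 22.9 × (11210)² = 1.118 × 10⁻⁵ × 22.9 × 125,664,100 ≈ 32,172.8 × g
Target RCF = 2 × 32,172.8 ≈ 64,345.6 × g
Your rotor: r = 280 mm = 28.0 cm
64,345.6 = 1.118 × 10⁻⁵ × 28 × N²
N² = 64,345.6 / (31.304 × 10⁻⁵) = 205,550,728
N ≈ √205,550,728 ≈ 14,337.0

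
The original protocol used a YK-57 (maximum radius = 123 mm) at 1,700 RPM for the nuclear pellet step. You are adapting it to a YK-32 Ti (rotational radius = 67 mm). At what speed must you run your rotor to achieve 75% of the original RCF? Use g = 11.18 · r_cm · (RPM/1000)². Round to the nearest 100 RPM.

Original rotor: r = 123 mm = 12.3 cm
RCF_original = 11.18 × 12.3 × (1.7)² = 11.18 × 12.3 × 2.89 ≈ 397.4 × g
Target RCF = 0.75 × 397.4 ≈ 298 × g
Your rotor: r = 67 mm = 6.7 cm
298 = 11.18 × 6.7 × (N/1000)²
(N/1000)² = 298 / 74.906 = 3.978319
N = 1000 × √3.978319 ≈ 1,994.6

≈ 2000 RPM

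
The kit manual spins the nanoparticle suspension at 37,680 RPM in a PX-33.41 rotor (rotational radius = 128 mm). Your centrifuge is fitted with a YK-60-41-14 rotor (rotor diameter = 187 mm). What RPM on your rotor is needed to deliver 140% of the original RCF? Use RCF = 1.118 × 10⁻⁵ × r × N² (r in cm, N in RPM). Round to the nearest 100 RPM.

Original rotor: r = 128 mm = 12.8 cm
RCF = 1.118 × 10⁻⁵ × r × N²
RCF_original = 1.118 × 10⁻⁵ × 12.8 × (37680)² = 1.118 × 10⁻⁵ × 12.8 × 1,419,782,400 ≈ 203,176.5 × g
Target RCF = 1.4 × 203,176.5 ≈ 284,447.1 × g
Your rotor: r = 187 mm / 2 = 93.5 mm = 9.35 cm
284,447.1 = 1.118 × 10⁻⁵ × 9.35 × N²
N² = 284,447.1 / (10.4533 × 10⁻⁵) = 2,721,122,516
N ≈ √2,721,122,516 ≈ 52,164.4

≈ 52200 RPM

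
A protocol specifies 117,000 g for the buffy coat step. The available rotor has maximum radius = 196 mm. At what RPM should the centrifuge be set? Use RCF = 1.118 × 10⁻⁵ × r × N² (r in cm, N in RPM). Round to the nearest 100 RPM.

r = 196 mm = 19.6 cm
117,000 = 1.118 × 10⁻⁵ × 19.6 × N²
N² = 117,000 / (21.9128 × 10⁻⁵) = 533,934,504
N ≈ √533,934,504 ≈ 23,107.0

23100 RPM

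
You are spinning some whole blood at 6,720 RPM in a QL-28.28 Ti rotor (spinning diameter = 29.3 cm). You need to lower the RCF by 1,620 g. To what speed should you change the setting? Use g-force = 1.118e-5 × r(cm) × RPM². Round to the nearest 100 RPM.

N₂ ≈ 5900 RPM

r = 29.3 / 2 = 14.65 cm
Current RCF = 1.118 × 10⁻⁵ × 14.65 × (6720)² = 1.118 × 10⁻⁵ × 14.65 × 45,158,400 ≈ 7,396.4 × g
Target RCF = 7,396.4 − 1,620 = 5,776.4 × g
N² = 5,776.4 / (16.3787 × 10⁻⁵) = 35,267,756
N ≈ √35,267,756 ≈ 5,938.7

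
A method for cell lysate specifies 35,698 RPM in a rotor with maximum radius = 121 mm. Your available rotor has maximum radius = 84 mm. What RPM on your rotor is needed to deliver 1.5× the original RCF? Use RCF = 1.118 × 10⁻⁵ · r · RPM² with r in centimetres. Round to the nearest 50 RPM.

Original rotor: r = 121 mm = 12.1 cm
RCF_original = 1.118 × 10⁻⁵ × 12.1 × (35698)² = 1.118 × 10⁻⁵ × 12.1 × 1,274,347,204 ≈ 172,391.1 × g
Target RCF = 1.5 × 172,391.1 ≈ 258,586.7 × g
Your rotor: r = 84 mm = 8.4 cm
258,586.7 = 1.118 × 10⁻⁵ × 8.4 × N²
N² = 258,586.7 / (9.3912 × 10⁻⁵) = 2,753,500,085
N ≈ √2,753,500,085 ≈ 52,473.8

≈ 52450 RPM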